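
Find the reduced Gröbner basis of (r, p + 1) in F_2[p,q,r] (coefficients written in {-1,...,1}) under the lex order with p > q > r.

The reduced Gröbner basis is the canonical form of the ideal for this ordering.

f_1 = r, LT = r.
f_2 = p + 1, LT = p.

The S-polynomials (S(f_1,f_2)) all reduce to 0 modulo the current basis, so we have a Gröbner basis.

G = {p + 1, r}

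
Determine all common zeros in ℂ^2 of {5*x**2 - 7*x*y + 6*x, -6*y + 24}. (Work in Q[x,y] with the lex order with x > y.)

{(0, 4), (22/5, 4)}

Compute a lex Gröbner basis by Buchberger's algorithm.
f_1 = 5*x**2 - 7*x*y + 6*x, LT = x**2.
f_2 = -6*y + 24, LT = y.

The S-polynomials (S(f_1,f_2)) all reduce to 0 modulo the current basis, so we have a Gröbner basis.
Inter-reduce: drop elements whose leading term is divisible by another's, tail-reduce, and make monic.
Reduced Gröbner basis: {x**2 - 22/5*x, y - 4}.

From the last basis element, y - 4 = 0, so y takes values in {4}. Each choice, substituted upward through the basis, yields the corresponding point(s) of the solution set.
  y = 4: the earlier basis element becomes x**2 - 22/5*x = 0, giving x = 0, 22/5 — points (0, 4), (22/5, 4).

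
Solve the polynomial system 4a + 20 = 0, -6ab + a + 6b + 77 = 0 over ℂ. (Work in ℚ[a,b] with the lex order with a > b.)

{(-5, -2)}

Compute a lex Gröbner basis by Buchberger's algorithm.
f_1 = 4a + 20, LT = a.
f_2 = -6ab + a + 6b + 77, LT = ab.

S(f_1,f_2): lcm = ab. S = ⅙a + 6b + 77/6.
  leading term a: subtract (1/24)·f_1 from ⅙a + 6b + 77/6 → 6b + 12
  leading term b: no divisor's leading term divides it; move 6b to the remainder.
  leading term 1: no divisor's leading term divides it; move 12 to the remainder.
  remainder 6b + 12 ≠ 0; add h_3 = 6b + 12 to the basis.

The other S-polynomials (S(f_1,h_3), S(f_2,h_3)) all reduce to 0 modulo the current basis, so we have a Gröbner basis.
Inter-reduce: drop elements whose leading term is divisible by another's, tail-reduce, and make monic.
Reduced Gröbner basis: {a + 5, b + 2}.

From the last basis element, b + 2 = 0, so b takes values in {-2}. Each choice, substituted upward through the basis, yields the corresponding point(s) of the solution set.
  b = -2: the earlier basis element becomes a + 5 = 0, giving a = -5 — point (-5, -2).
A lex Gröbner basis triangularizes the system, enabling back-substitution.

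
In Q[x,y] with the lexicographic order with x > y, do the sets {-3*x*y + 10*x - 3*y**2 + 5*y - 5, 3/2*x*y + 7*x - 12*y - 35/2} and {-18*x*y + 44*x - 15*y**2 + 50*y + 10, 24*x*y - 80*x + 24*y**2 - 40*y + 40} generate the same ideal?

Since reduced Gröbner bases are canonical representatives of ideals under a given ordering, it suffices to compute and compare them.
Buchberger on the first generating set:
f_1 = -3*x*y + 10*x - 3*y**2 + 5*y - 5, LT = x*y.
f_2 = 3/2*x*y + 7*x - 12*y - 35/2, LT = x*y.

S(f_1,f_2): lcm = x*y. S = -8*x + y**2 + 19/3*y + 40/3.
  reduce S modulo (f_1, f_2):
  remainder -8*x + y**2 + 19/3*y + 40/3 ≠ 0; add g_3 = -8*x + y**2 + 19/3*y + 40/3 to the basis.

S(f_1,g_3): lcm = x*y. S = -10/3*x + 1/8*y**3 + 43/24*y**2 + 5/3.
  reduce S modulo (f_1, f_2, g_3):
  remainder 1/8*y**3 + 11/8*y**2 - 95/36*y - 35/9 ≠ 0; add g_4 = 1/8*y**3 + 11/8*y**2 - 95/36*y - 35/9 to the basis.

The other S-polynomials (S(f_2,g_3), S(f_1,g_4), S(f_2,g_4), S(g_3,g_4)) all reduce to 0 modulo the current basis, so we have a Gröbner basis.
Inter-reduce: drop elements whose leading term is divisible by another's, tail-reduce, and make monic.
Reduced Gröbner basis: {x - 1/8*y**2 - 19/24*y - 5/3, y**3 + 11*y**2 - 190/9*y - 280/9}.

Buchberger on the second generating set:
h_1 = -18*x*y + 44*x - 15*y**2 + 50*y + 10, LT = x*y.
h_2 = 24*x*y - 80*x + 24*y**2 - 40*y + 40, LT = x*y.

S(h_1,h_2): lcm = x*y. S = 8/9*x - 1/6*y**2 - 10/9*y - 20/9.
  reduce S modulo (h_1, h_2):
  remainder 8/9*x - 1/6*y**2 - 10/9*y - 20/9 ≠ 0; add k_3 = 8/9*x - 1/6*y**2 - 10/9*y - 20/9 to the basis.

S(h_1,k_3): lcm = x*y. S = -22/9*x + 3/16*y**3 + 25/12*y**2 - 5/18*y - 5/9.
  reduce S modulo (h_1, h_2, k_3):
  remainder 3/16*y**3 + 13/8*y**2 - 10/3*y - 20/3 ≠ 0; add k_4 = 3/16*y**3 + 13/8*y**2 - 10/3*y - 20/3 to the basis.

The other S-polynomials (S(h_2,k_3), S(h_1,k_4), S(h_2,k_4), S(k_3,k_4)) all reduce to 0 modulo the current basis, so we have a Gröbner basis.
Inter-reduce: drop elements whose leading term is divisible by another's, tail-reduce, and make monic.
Reduced Gröbner basis: {x - 3/16*y**2 - 5/4*y - 5/2, y**3 + 26/3*y**2 - 160/9*y - 320/9}.

Since the reduced bases disagree, the two ideals are not the same.
The same test decides containment: I ⊆ J iff every generator of I reduces to 0 modulo a Gröbner basis of J.

No, the ideals differ.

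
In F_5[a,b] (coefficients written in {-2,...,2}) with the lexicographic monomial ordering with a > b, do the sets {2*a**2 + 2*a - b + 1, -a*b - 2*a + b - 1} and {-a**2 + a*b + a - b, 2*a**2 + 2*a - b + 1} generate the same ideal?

Equality of ideals is decidable: compute both reduced Gröbner bases (unique for the ordering) and check whether they agree.
Buchberger on the first generating set:
f_1 = 2*a**2 + 2*a - b + 1, LT = a**2.
f_2 = -a*b - 2*a + b - 1, LT = a*b.

S(f_1,f_2): lcm = a**2*b. S = -2*a**2 + 2*a*b - a + 2*b**2 - 2*b.
  leading term a**2: subtract (-1)·f_1 from -2*a**2 + 2*a*b - a + 2*b**2 - 2*b → 2*a*b + a + 2*b**2 + 2*b + 1
  leading term a*b: subtract (-2)·f_2 from 2*a*b + a + 2*b**2 + 2*b + 1 → 2*a + 2*b**2 - b - 1
  leading term a: no divisor's leading term divides it; move 2*a to the remainder.
  leading term b**2: no divisor's leading term divides it; move 2*b**2 to the remainder.
  leading term b: no divisor's leading term divides it; move -b to the remainder.
  leading term 1: no divisor's leading term divides it; move -1 to the remainder.
  remainder 2*a + 2*b**2 - b - 1 ≠ 0; add g_3 = 2*a + 2*b**2 - b - 1 to the basis.

S(f_1,g_3): lcm = a**2. S = -a*b**2 - 2*a*b - a + 2*b - 2.
  leading term a*b**2: subtract (b)·f_2 from -a*b**2 - 2*a*b - a + 2*b - 2 → -a - b**2 - 2*b - 2
  leading term a: subtract (2)·g_3 from -a - b**2 - 2*b - 2 → 0
  remainder 0.

S(f_2,g_3): lcm = a*b. S = 2*a - b**3 - 2*b**2 + 2*b + 1.
  leading term a: subtract (1)·g_3 from 2*a - b**3 - 2*b**2 + 2*b + 1 → -b**3 + b**2 - 2*b + 2
  leading term b**3: no divisor's leading term divides it; move -b**3 to the remainder.
  leading term b**2: no divisor's leading term divides it; move b**2 to the remainder.
  leading term b: no divisor's leading term divides it; move -2*b to the remainder.
  leading term 1: no divisor's leading term divides it; move 2 to the remainder.
  remainder -b**3 + b**2 - 2*b + 2 ≠ 0; add g_4 = -b**3 + b**2 - 2*b + 2 to the basis.

S(f_1,g_4): leading monomials are coprime, so the S-polynomial reduces to 0 (Buchberger's first criterion).
S(f_2,g_4): lcm = a*b**3. S = -2*a*b**2 - 2*a*b + 2*a - b**3 + b**2.
  leading term a*b**2: subtract (2*b)·f_2 from -2*a*b**2 - 2*a*b + 2*a - b**3 + b**2 → 2*a*b + 2*a - b**3 - b**2 + 2*b
  leading term a*b: subtract (-2)·f_2 from 2*a*b + 2*a - b**3 - b**2 + 2*b → -2*a - b**3 - b**2 - b - 2
  leading term a: subtract (-1)·g_3 from -2*a - b**3 - b**2 - b - 2 → -b**3 + b**2 - 2*b + 2
  leading term b**3: subtract (1)·g_4 from -b**3 + b**2 - 2*b + 2 → 0
  remainder 0.

S(g_3,g_4): leading monomials are coprime, so the S-polynomial reduces to 0 (Buchberger's first criterion).
Every S-polynomial of the final basis reduces to 0, so we have a Gröbner basis.
Inter-reduce: drop elements whose leading term is divisible by another's, tail-reduce, and make monic.
Reduced Gröbner basis: {a + b**2 + 2*b + 2, b**3 - b**2 + 2*b - 2}.

Buchberger on the second generating set:
h_1 = -a**2 + a*b + a - b, LT = a**2.
h_2 = 2*a**2 + 2*a - b + 1, LT = a**2.

S(h_1,h_2): lcm = a**2. S = -a*b - 2*a - b + 2.
  leading term a*b: no divisor's leading term divides it; move -a*b to the remainder.
  leading term a: no divisor's leading term divides it; move -2*a to the remainder.
  leading term b: no divisor's leading term divides it; move -b to the remainder.
  leading term 1: no divisor's leading term divides it; move 2 to the remainder.
  remainder -a*b - 2*a - b + 2 ≠ 0; add k_3 = -a*b - 2*a - b + 2 to the basis.

S(h_1,k_3): lcm = a**2*b. S = -2*a**2 - a*b**2 - 2*a*b + 2*a + b**2.
  leading term a**2: subtract (2)·h_1 from -2*a**2 - a*b**2 - 2*a*b + 2*a + b**2 → -a*b**2 + a*b + b**2 + 2*b
  leading term a*b**2: subtract (b)·k_3 from -a*b**2 + a*b + b**2 + 2*b → -2*a*b + 2*b**2
  leading term a*b: subtract (2)·k_3 from -2*a*b + 2*b**2 → -a + 2*b**2 + 2*b + 1
  leading term a: no divisor's leading term divides it; move -a to the remainder.
  leading term b**2: no divisor's leading term divides it; move 2*b**2 to the remainder.
  leading term b: no divisor's leading term divides it; move 2*b to the remainder.
  leading term 1: no divisor's leading term divides it; move 1 to the remainder.
  remainder -a + 2*b**2 + 2*b + 1 ≠ 0; add k_4 = -a + 2*b**2 + 2*b + 1 to the basis.

S(h_2,k_3): lcm = a**2*b. S = -2*a**2 + 2*a + 2*b**2 - 2*b.
  leading term a**2: subtract (2)·h_1 from -2*a**2 + 2*a + 2*b**2 - 2*b → -2*a*b + 2*b**2
  leading term a*b: subtract (2)·k_3 from -2*a*b + 2*b**2 → -a + 2*b**2 + 2*b + 1
  leading term a: subtract (1)·k_4 from -a + 2*b**2 + 2*b + 1 → 0
  remainder 0.

S(h_1,k_4): lcm = a**2. S = 2*a*b**2 + a*b + b.
  leading term a*b**2: subtract (-2*b)·k_3 from 2*a*b**2 + a*b + b → 2*a*b - 2*b**2
  leading term a*b: subtract (-2)·k_3 from 2*a*b - 2*b**2 → a - 2*b**2 - 2*b - 1
  leading term a: subtract (-1)·k_4 from a - 2*b**2 - 2*b - 1 → 0
  remainder 0.

S(h_2,k_4): lcm = a**2. S = 2*a*b**2 + 2*a*b + 2*a + 2*b - 2.
  leading term a*b**2: subtract (-2*b)·k_3 from 2*a*b**2 + 2*a*b + 2*a + 2*b - 2 → -2*a*b + 2*a - 2*b**2 + b - 2
  leading term a*b: subtract (2)·k_3 from -2*a*b + 2*a - 2*b**2 + b - 2 → a - 2*b**2 - 2*b - 1
  leading term a: subtract (-1)·k_4 from a - 2*b**2 - 2*b - 1 → 0
  remainder 0.

S(k_3,k_4): lcm = a*b. S = 2*a + 2*b**3 + 2*b**2 + 2*b - 2.
  leading term a: subtract (-2)·k_4 from 2*a + 2*b**3 + 2*b**2 + 2*b - 2 → 2*b**3 + b**2 + b
  leading term b**3: no divisor's leading term divides it; move 2*b**3 to the remainder.
  leading term b**2: no divisor's leading term divides it; move b**2 to the remainder.
  leading term b: no divisor's leading term divides it; move b to the remainder.
  remainder 2*b**3 + b**2 + b ≠ 0; add k_5 = 2*b**3 + b**2 + b to the basis.

S(h_1,k_5): leading monomials are coprime, so the S-polynomial reduces to 0 (Buchberger's first criterion).
S(h_2,k_5): leading monomials are coprime, so the S-polynomial reduces to 0 (Buchberger's first criterion).
S(k_3,k_5): lcm = a*b**3. S = -a*b**2 + 2*a*b + b**3 - 2*b**2.
  leading term a*b**2: subtract (b)·k_3 from -a*b**2 + 2*a*b + b**3 - 2*b**2 → -a*b + b**3 - b**2 - 2*b
  leading term a*b: subtract (1)·k_3 from -a*b + b**3 - b**2 - 2*b → 2*a + b**3 - b**2 - b - 2
  leading term a: subtract (-2)·k_4 from 2*a + b**3 - b**2 - b - 2 → b**3 - 2*b**2 - 2*b
  leading term b**3: subtract (-2)·k_5 from b**3 - 2*b**2 - 2*b → 0
  remainder 0.

S(k_4,k_5): leading monomials are coprime, so the S-polynomial reduces to 0 (Buchberger's first criterion).
Every S-polynomial of the final basis reduces to 0, so we have a Gröbner basis.
Inter-reduce: drop elements whose leading term is divisible by another's, tail-reduce, and make monic.
Reduced Gröbner basis: {a - 2*b**2 - 2*b - 1, b**3 - 2*b**2 - 2*b}.

These differ, so the ideals are not equal.

No, the ideals differ.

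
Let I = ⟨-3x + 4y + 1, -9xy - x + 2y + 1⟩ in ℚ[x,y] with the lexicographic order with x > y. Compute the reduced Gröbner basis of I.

G = {x - 4/3y - ⅓, y² + 7/36y - 1/18}

f_1 = -3x + 4y + 1, LT = x.
f_2 = -9xy - x + 2y + 1, LT = xy.

S(f_1,f_2): lcm = xy. S = -1/9x - 4/3y² - 1/9y + 1/9.
  reduce S modulo (f_1, f_2):
  remainder -4/3y² - 7/27y + 2/27 ≠ 0; add g_3 = -4/3y² - 7/27y + 2/27 to the basis.

The other S-polynomials (S(f_1,g_3), S(f_2,g_3)) all reduce to 0 modulo the current basis, so we have a Gröbner basis.
Inter-reduce: drop elements whose leading term is divisible by another's, tail-reduce, and make monic.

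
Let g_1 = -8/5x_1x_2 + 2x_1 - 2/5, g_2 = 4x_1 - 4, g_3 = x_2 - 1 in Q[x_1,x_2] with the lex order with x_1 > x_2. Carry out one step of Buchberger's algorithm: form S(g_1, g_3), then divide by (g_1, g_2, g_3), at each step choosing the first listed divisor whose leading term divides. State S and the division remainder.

lcm(LM(g_1), LM(g_3)) = x_1x_2.
S = (lcm/LT(g_1))·g_1 − (lcm/LT(g_3))·g_3 = -1/4x_1 + 1/4.
Reduce S modulo (g_1, g_2, g_3) in that order:
  leading term x_1: subtract (-1/16)·g_2 from -1/4x_1 + 1/4 → 0
The remainder is 0, so this S-polynomial contributes no new basis element.
An S-polynomial is built so that the two leading terms cancel; whether anything survives reduction is exactly the Gröbner-basis criterion.

S(g_1, g_3) = -1/4x_1 + 1/4; remainder on division = 0.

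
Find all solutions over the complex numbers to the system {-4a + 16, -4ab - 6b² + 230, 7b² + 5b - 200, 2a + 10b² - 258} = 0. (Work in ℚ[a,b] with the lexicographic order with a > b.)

Compute a lex Gröbner basis by Buchberger's algorithm.
f_1 = -4a + 16, LT = a.
f_2 = -4ab - 6b² + 230, LT = ab.
f_3 = 7b² + 5b - 200, LT = b².
f_4 = 2a + 10b² - 258, LT = a.

S(f_1,f_2): lcm = ab. S = -3/2b² - 4b + 115/2.
  leading term b²: subtract (-3/14)·f_3 from -3/2b² - 4b + 115/2 → -41/14b + 205/14
  leading term b: no divisor's leading term divides it; move -41/14b to the remainder.
  leading term 1: no divisor's leading term divides it; move 205/14 to the remainder.
  remainder -41/14b + 205/14 ≠ 0; add h_5 = -41/14b + 205/14 to the basis.

The other S-polynomials (S(f_1,f_3), S(f_1,f_4), S(f_2,f_3), S(f_2,f_4), S(f_3,f_4), S(f_1,h_5), S(f_2,h_5), S(f_3,h_5), S(f_4,h_5)) all reduce to 0 modulo the current basis, so we have a Gröbner basis.
Inter-reduce: drop elements whose leading term is divisible by another's, tail-reduce, and make monic.
Reduced Gröbner basis: {a - 4, b - 5}.

Since the basis is lex-ordered, b - 5 is univariate in b. Its roots are {5}. Back-substituting each root into the other basis elements fixes the other coordinates.
  b = 5: the earlier basis element becomes a - 4 = 0, giving a = 4 — point (4, 5).

{(4, 5)}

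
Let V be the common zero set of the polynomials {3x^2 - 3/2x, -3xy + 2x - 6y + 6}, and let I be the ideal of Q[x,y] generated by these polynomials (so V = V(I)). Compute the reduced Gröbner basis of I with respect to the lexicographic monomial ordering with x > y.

G = {x + 15/2y - 15/2, y^2 - 29/15y + 14/15}

Buchberger's algorithm terminates because the ascending chain of leading-term ideals stabilizes.

f_1 = 3x^2 - 3/2x, LT = x^2.
f_2 = -3xy + 2x - 6y + 6, LT = xy.

S(f_1,f_2): lcm = x^2y. S = 2/3x^2 - 5/2xy + 2x.
  reduce S modulo (f_1, f_2):
  remainder 2/3x + 5y - 5 ≠ 0; add g_3 = 2/3x + 5y - 5 to the basis.

S(f_2,g_3): lcm = xy. S = -2/3x - 15/2y^2 + 19/2y - 2.
  reduce S modulo (f_1, f_2, g_3):
  remainder -15/2y^2 + 29/2y - 7 ≠ 0; add g_4 = -15/2y^2 + 29/2y - 7 to the basis.

The other S-polynomials (S(f_1,g_3), S(f_1,g_4), S(f_2,g_4), S(g_3,g_4)) all reduce to 0 modulo the current basis, so we have a Gröbner basis.
Inter-reduce: drop elements whose leading term is divisible by another's, tail-reduce, and make monic.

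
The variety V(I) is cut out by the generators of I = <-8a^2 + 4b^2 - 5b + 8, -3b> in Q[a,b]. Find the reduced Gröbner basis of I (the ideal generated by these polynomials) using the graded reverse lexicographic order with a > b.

f_1 = -8a^2 + 4b^2 - 5b + 8, LT = a^2.
f_2 = -3b, LT = b.

The S-polynomials (S(f_1,f_2)) all reduce to 0 modulo the current basis, so we have a Gröbner basis.

G = {a^2 - 1, b}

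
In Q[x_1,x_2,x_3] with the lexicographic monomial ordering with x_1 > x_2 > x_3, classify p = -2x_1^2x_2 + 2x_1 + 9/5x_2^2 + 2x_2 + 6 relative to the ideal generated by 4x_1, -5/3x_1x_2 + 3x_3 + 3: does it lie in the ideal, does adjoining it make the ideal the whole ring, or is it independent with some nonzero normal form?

-2x_1^2x_2 + 2x_1 + 9/5x_2^2 + 2x_2 + 6 is independent of I; its normal form modulo I is 9/5x_2^2 + 2x_2 + 6.

First compute the reduced Gröbner basis of I by Buchberger's algorithm.
f_1 = 4x_1, LT = x_1.
f_2 = -5/3x_1x_2 + 3x_3 + 3, LT = x_1x_2.

S(f_1,f_2): lcm = x_1x_2. S = 9/5x_3 + 9/5.
  leading term x_3: no divisor's leading term divides it; move 9/5x_3 to the remainder.
  leading term 1: no divisor's leading term divides it; move 9/5 to the remainder.
  remainder 9/5x_3 + 9/5 ≠ 0; add h_3 = 9/5x_3 + 9/5 to the basis.

The other S-polynomials (S(f_1,h_3), S(f_2,h_3)) all reduce to 0 modulo the current basis, so we have a Gröbner basis.
Inter-reduce: drop elements whose leading term is divisible by another's, tail-reduce, and make monic.
Reduced Gröbner basis: {x_1, x_3 + 1}.
Label its elements g_1 = x_1, g_2 = x_3 + 1.

Reduce p = -2x_1^2x_2 + 2x_1 + 9/5x_2^2 + 2x_2 + 6 modulo G:
  leading term x_1^2x_2: subtract (-2x_1x_2)·g_1 from -2x_1^2x_2 + 2x_1 + 9/5x_2^2 + 2x_2 + 6 → 2x_1 + 9/5x_2^2 + 2x_2 + 6
  leading term x_1: subtract (2)·g_1 from 2x_1 + 9/5x_2^2 + 2x_2 + 6 → 9/5x_2^2 + 2x_2 + 6
  leading term x_2^2: no divisor's leading term divides it; move 9/5x_2^2 to the remainder.
  leading term x_2: no divisor's leading term divides it; move 2x_2 to the remainder.
  leading term 1: no divisor's leading term divides it; move 6 to the remainder.
  normal form = 9/5x_2^2 + 2x_2 + 6.
The normal form is nonzero, so p ∉ I. Since p minus its normal form lies in I, I + (p) = I + (r) where r = 9/5x_2^2 + 2x_2 + 6; decide whether this ideal is the whole ring.
Run Buchberger on G together with r (pairs among the g_i already reduce to 0 since G is a Gröbner basis):
g_1 = x_1, LT = x_1.
g_2 = x_3 + 1, LT = x_3.
r = 9/5x_2^2 + 2x_2 + 6, LT = x_2^2.

The S-polynomials (S(g_1,g_2), S(g_1,r), S(g_2,r)) all reduce to 0 modulo the current basis, so we have a Gröbner basis.
Inter-reduce: drop elements whose leading term is divisible by another's, tail-reduce, and make monic.
Reduced Gröbner basis: {x_1, x_2^2 + 10/9x_2 + 10/3, x_3 + 1}.
The reduced Gröbner basis of I + (p) is {x_1, x_2^2 + 10/9x_2 + 10/3, x_3 + 1} ≠ {1}, a proper ideal, so the enlarged system stays consistent: p is independent of I, with normal form 9/5x_2^2 + 2x_2 + 6.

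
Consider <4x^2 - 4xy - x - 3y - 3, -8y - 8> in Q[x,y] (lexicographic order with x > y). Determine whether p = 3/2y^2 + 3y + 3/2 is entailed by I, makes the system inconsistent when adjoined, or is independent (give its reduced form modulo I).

3/2y^2 + 3y + 3/2 lies in I (it reduces to 0).

First compute the reduced Gröbner basis of I by Buchberger's algorithm.
f_1 = 4x^2 - 4xy - x - 3y - 3, LT = x^2.
f_2 = -8y - 8, LT = y.

The S-polynomials (S(f_1,f_2)) all reduce to 0 modulo the current basis, so we have a Gröbner basis.
Inter-reduce: drop elements whose leading term is divisible by another's, tail-reduce, and make monic.
Reduced Gröbner basis: {x^2 + 3/4x, y + 1}.
Label its elements g_1 = x^2 + 3/4x, g_2 = y + 1.

Reduce p = 3/2y^2 + 3y + 3/2 modulo G:
  leading term y^2: subtract (3/2y)·g_2 from 3/2y^2 + 3y + 3/2 → 3/2y + 3/2
  leading term y: subtract (3/2)·g_2 from 3/2y + 3/2 → 0
  normal form = 0.
Since the normal form is 0, p ∈ I.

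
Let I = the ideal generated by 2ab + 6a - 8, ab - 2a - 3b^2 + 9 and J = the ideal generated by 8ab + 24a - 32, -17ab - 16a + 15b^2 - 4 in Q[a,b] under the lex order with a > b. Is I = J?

No, the ideals differ.

For a fixed monomial order, each ideal has a unique reduced Gröbner basis; comparing bases decides equality.
Buchberger on the first generating set:
f_1 = 2ab + 6a - 8, LT = ab.
f_2 = ab - 2a - 3b^2 + 9, LT = ab.

S(f_1,f_2): lcm = ab. S = 5a + 3b^2 - 13.
  leading term a: no divisor's leading term divides it; move 5a to the remainder.
  leading term b^2: no divisor's leading term divides it; move 3b^2 to the remainder.
  leading term 1: no divisor's leading term divides it; move -13 to the remainder.
  remainder 5a + 3b^2 - 13 ≠ 0; add g_3 = 5a + 3b^2 - 13 to the basis.

S(f_1,g_3): lcm = ab. S = 3a - 3/5b^3 + 13/5b - 4.
  leading term a: subtract (3/5)·g_3 from 3a - 3/5b^3 + 13/5b - 4 → -3/5b^3 - 9/5b^2 + 13/5b + 19/5
  leading term b^3: no divisor's leading term divides it; move -3/5b^3 to the remainder.
  leading term b^2: no divisor's leading term divides it; move -9/5b^2 to the remainder.
  leading term b: no divisor's leading term divides it; move 13/5b to the remainder.
  leading term 1: no divisor's leading term divides it; move 19/5 to the remainder.
  remainder -3/5b^3 - 9/5b^2 + 13/5b + 19/5 ≠ 0; add g_4 = -3/5b^3 - 9/5b^2 + 13/5b + 19/5 to the basis.

The other S-polynomials (S(f_2,g_3), S(f_1,g_4), S(f_2,g_4), S(g_3,g_4)) all reduce to 0 modulo the current basis, so we have a Gröbner basis.
Inter-reduce: drop elements whose leading term is divisible by another's, tail-reduce, and make monic.
Reduced Gröbner basis: {a + 3/5b^2 - 13/5, b^3 + 3b^2 - 13/3b - 19/3}.

Buchberger on the second generating set:
h_1 = 8ab + 24a - 32, LT = ab.
h_2 = -17ab - 16a + 15b^2 - 4, LT = ab.

S(h_1,h_2): lcm = ab. S = 35/17a + 15/17b^2 - 72/17.
  leading term a: no divisor's leading term divides it; move 35/17a to the remainder.
  leading term b^2: no divisor's leading term divides it; move 15/17b^2 to the remainder.
  leading term 1: no divisor's leading term divides it; move -72/17 to the remainder.
  remainder 35/17a + 15/17b^2 - 72/17 ≠ 0; add k_3 = 35/17a + 15/17b^2 - 72/17 to the basis.

S(h_1,k_3): lcm = ab. S = 3a - 3/7b^3 + 72/35b - 4.
  leading term a: subtract (51/35)·k_3 from 3a - 3/7b^3 + 72/35b - 4 → -3/7b^3 - 9/7b^2 + 72/35b + 76/35
  leading term b^3: no divisor's leading term divides it; move -3/7b^3 to the remainder.
  leading term b^2: no divisor's leading term divides it; move -9/7b^2 to the remainder.
  leading term b: no divisor's leading term divides it; move 72/35b to the remainder.
  leading term 1: no divisor's leading term divides it; move 76/35 to the remainder.
  remainder -3/7b^3 - 9/7b^2 + 72/35b + 76/35 ≠ 0; add k_4 = -3/7b^3 - 9/7b^2 + 72/35b + 76/35 to the basis.

The other S-polynomials (S(h_2,k_3), S(h_1,k_4), S(h_2,k_4), S(k_3,k_4)) all reduce to 0 modulo the current basis, so we have a Gröbner basis.
Inter-reduce: drop elements whose leading term is divisible by another's, tail-reduce, and make monic.
Reduced Gröbner basis: {a + 3/7b^2 - 72/35, b^3 + 3b^2 - 24/5b - 76/15}.

The bases are distinct; the ideals are different.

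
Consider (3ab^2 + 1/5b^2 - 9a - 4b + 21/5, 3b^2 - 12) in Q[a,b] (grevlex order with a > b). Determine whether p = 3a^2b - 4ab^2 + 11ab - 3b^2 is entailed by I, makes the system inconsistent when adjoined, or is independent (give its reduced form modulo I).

First compute the reduced Gröbner basis of I by Buchberger's algorithm.
f_1 = 3ab^2 + 1/5b^2 - 9a - 4b + 21/5, LT = ab^2.
f_2 = 3b^2 - 12, LT = b^2.

S(f_1,f_2): lcm = ab^2. S = 1/15b^2 + a - 4/3b + 7/5.
  leading term b^2: subtract (1/45)·f_2 from 1/15b^2 + a - 4/3b + 7/5 → a - 4/3b + 5/3
  leading term a: no divisor's leading term divides it; move a to the remainder.
  leading term b: no divisor's leading term divides it; move -4/3b to the remainder.
  leading term 1: no divisor's leading term divides it; move 5/3 to the remainder.
  remainder a - 4/3b + 5/3 ≠ 0; add h_3 = a - 4/3b + 5/3 to the basis.

The other S-polynomials (S(f_1,h_3), S(f_2,h_3)) all reduce to 0 modulo the current basis, so we have a Gröbner basis.
Inter-reduce: drop elements whose leading term is divisible by another's, tail-reduce, and make monic.
Reduced Gröbner basis: {b^2 - 4, a - 4/3b + 5/3}.
Label its elements g_1 = b^2 - 4, g_2 = a - 4/3b + 5/3.

Reduce p = 3a^2b - 4ab^2 + 11ab - 3b^2 modulo G:
  leading term a^2b: subtract (3ab)·g_2 from 3a^2b - 4ab^2 + 11ab - 3b^2 → 6ab - 3b^2
  leading term ab: subtract (6b)·g_2 from 6ab - 3b^2 → 5b^2 - 10b
  leading term b^2: subtract (5)·g_1 from 5b^2 - 10b → -10b + 20
  leading term b: no divisor's leading term divides it; move -10b to the remainder.
  leading term 1: no divisor's leading term divides it; move 20 to the remainder.
  normal form = -10b + 20.
The normal form is nonzero, so p ∉ I. Since p minus its normal form lies in I, I + (p) = I + (r) where r = -10b + 20; decide whether this ideal is the whole ring.
Run Buchberger on G together with r (pairs among the g_i already reduce to 0 since G is a Gröbner basis):
g_1 = b^2 - 4, LT = b^2.
g_2 = a - 4/3b + 5/3, LT = a.
r = -10b + 20, LT = b.

The S-polynomials (S(g_1,g_2), S(g_1,r), S(g_2,r)) all reduce to 0 modulo the current basis, so we have a Gröbner basis.
Inter-reduce: drop elements whose leading term is divisible by another's, tail-reduce, and make monic.
Reduced Gröbner basis: {a - 1, b - 2}.
The reduced Gröbner basis of I + (p) is {a - 1, b - 2} ≠ {1}, a proper ideal, so the enlarged system stays consistent: p is independent of I, with normal form -10b + 20.

3a^2b - 4ab^2 + 11ab - 3b^2 is independent of I; its normal form modulo I is -10b + 20.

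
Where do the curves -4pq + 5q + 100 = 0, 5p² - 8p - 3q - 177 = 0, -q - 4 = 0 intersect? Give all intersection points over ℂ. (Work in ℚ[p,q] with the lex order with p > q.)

Compute a lex Gröbner basis by Buchberger's algorithm.
f_1 = -4pq + 5q + 100, LT = pq.
f_2 = 5p² - 8p - 3q - 177, LT = p².
f_3 = -q - 4, LT = q.

S(f_1,f_2): lcm = p²q. S = 7/20pq - 25p + ⅗q² + 177/5q.
  reduce S modulo (f_1, f_2, f_3):
  remainder -25p - 125 ≠ 0; add h_4 = -25p - 125 to the basis.

The other S-polynomials (S(f_1,f_3), S(f_2,f_3), S(f_1,h_4), S(f_2,h_4), S(f_3,h_4)) all reduce to 0 modulo the current basis, so we have a Gröbner basis.
Inter-reduce: drop elements whose leading term is divisible by another's, tail-reduce, and make monic.
Reduced Gröbner basis: {p + 5, q + 4}.

Since the basis is lex-ordered, q + 4 is univariate in q. Its roots are {-4}. Back-substituting each root into the other basis elements fixes the other coordinates.
  q = -4: the earlier basis element becomes p + 5 = 0, giving p = -5 — point (-5, -4).

{(-5, -4)}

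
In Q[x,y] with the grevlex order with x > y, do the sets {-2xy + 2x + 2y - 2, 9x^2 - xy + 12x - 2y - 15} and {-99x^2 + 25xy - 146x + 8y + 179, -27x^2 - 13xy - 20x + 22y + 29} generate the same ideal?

Since reduced Gröbner bases are canonical representatives of ideals under a given ordering, it suffices to compute and compare them.
Buchberger on the first generating set:
f_1 = -2xy + 2x + 2y - 2, LT = xy.
f_2 = 9x^2 - xy + 12x - 2y - 15, LT = x^2.

S(f_1,f_2): lcm = x^2y. S = 1/9xy^2 - x^2 - 7/3xy + 2/9y^2 + x + 5/3y.
  leading term xy^2: subtract (-1/18y)·f_1 from 1/9xy^2 - x^2 - 7/3xy + 2/9y^2 + x + 5/3y → -x^2 - 20/9xy + 1/3y^2 + x + 14/9y
  leading term x^2: subtract (-1/9)·f_2 from -x^2 - 20/9xy + 1/3y^2 + x + 14/9y → -7/3xy + 1/3y^2 + 7/3x + 4/3y - 5/3
  leading term xy: subtract (7/6)·f_1 from -7/3xy + 1/3y^2 + 7/3x + 4/3y - 5/3 → 1/3y^2 - y + 2/3
  leading term y^2: no divisor's leading term divides it; move 1/3y^2 to the remainder.
  leading term y: no divisor's leading term divides it; move -y to the remainder.
  leading term 1: no divisor's leading term divides it; move 2/3 to the remainder.
  remainder 1/3y^2 - y + 2/3 ≠ 0; add g_3 = 1/3y^2 - y + 2/3 to the basis.

S(f_1,g_3): lcm = xy^2. S = 2xy - y^2 - 2x + y.
  leading term xy: subtract (-1)·f_1 from 2xy - y^2 - 2x + y → -y^2 + 3y - 2
  leading term y^2: subtract (-3)·g_3 from -y^2 + 3y - 2 → 0
  remainder 0.

S(f_2,g_3): leading monomials are coprime, so the S-polynomial reduces to 0 (Buchberger's first criterion).
Every S-polynomial of the final basis reduces to 0, so we have a Gröbner basis.
Inter-reduce: drop elements whose leading term is divisible by another's, tail-reduce, and make monic.
Reduced Gröbner basis: {x^2 + 11/9x - 1/3y - 14/9, xy - x - y + 1, y^2 - 3y + 2}.

Buchberger on the second generating set:
h_1 = -99x^2 + 25xy - 146x + 8y + 179, LT = x^2.
h_2 = -27x^2 - 13xy - 20x + 22y + 29, LT = x^2.

S(h_1,h_2): lcm = x^2. S = -218/297xy + 218/297x + 218/297y - 218/297.
  leading term xy: no divisor's leading term divides it; move -218/297xy to the remainder.
  leading term x: no divisor's leading term divides it; move 218/297x to the remainder.
  leading term y: no divisor's leading term divides it; move 218/297y to the remainder.
  leading term 1: no divisor's leading term divides it; move -218/297 to the remainder.
  remainder -218/297xy + 218/297x + 218/297y - 218/297 ≠ 0; add k_3 = -218/297xy + 218/297x + 218/297y - 218/297 to the basis.

S(h_1,k_3): lcm = x^2y. S = -25/99xy^2 + x^2 + 245/99xy - 8/99y^2 - x - 179/99y.
  leading term xy^2: subtract (75/218y)·k_3 from -25/99xy^2 + x^2 + 245/99xy - 8/99y^2 - x - 179/99y → x^2 + 20/9xy - 1/3y^2 - x - 14/9y
  leading term x^2: subtract (-1/99)·h_1 from x^2 + 20/9xy - 1/3y^2 - x - 14/9y → 245/99xy - 1/3y^2 - 245/99x - 146/99y + 179/99
  leading term xy: subtract (-735/218)·k_3 from 245/99xy - 1/3y^2 - 245/99x - 146/99y + 179/99 → -1/3y^2 + y - 2/3
  leading term y^2: no divisor's leading term divides it; move -1/3y^2 to the remainder.
  leading term y: no divisor's leading term divides it; move y to the remainder.
  leading term 1: no divisor's leading term divides it; move -2/3 to the remainder.
  remainder -1/3y^2 + y - 2/3 ≠ 0; add k_4 = -1/3y^2 + y - 2/3 to the basis.

S(h_2,k_3): lcm = x^2y. S = 13/27xy^2 + x^2 + 47/27xy - 22/27y^2 - x - 29/27y.
  leading term xy^2: subtract (-143/218y)·k_3 from 13/27xy^2 + x^2 + 47/27xy - 22/27y^2 - x - 29/27y → x^2 + 20/9xy - 1/3y^2 - x - 14/9y
  leading term x^2: subtract (-1/99)·h_1 from x^2 + 20/9xy - 1/3y^2 - x - 14/9y → 245/99xy - 1/3y^2 - 245/99x - 146/99y + 179/99
  leading term xy: subtract (-735/218)·k_3 from 245/99xy - 1/3y^2 - 245/99x - 146/99y + 179/99 → -1/3y^2 + y - 2/3
  leading term y^2: subtract (1)·k_4 from -1/3y^2 + y - 2/3 → 0
  remainder 0.

S(h_1,k_4): leading monomials are coprime, so the S-polynomial reduces to 0 (Buchberger's first criterion).
S(h_2,k_4): leading monomials are coprime, so the S-polynomial reduces to 0 (Buchberger's first criterion).
S(k_3,k_4): lcm = xy^2. S = 2xy - y^2 - 2x + y.
  leading term xy: subtract (-297/109)·k_3 from 2xy - y^2 - 2x + y → -y^2 + 3y - 2
  leading term y^2: subtract (3)·k_4 from -y^2 + 3y - 2 → 0
  remainder 0.

Every S-polynomial of the final basis reduces to 0, so we have a Gröbner basis.
Inter-reduce: drop elements whose leading term is divisible by another's, tail-reduce, and make monic.
Reduced Gröbner basis: {x^2 + 11/9x - 1/3y - 14/9, xy - x - y + 1, y^2 - 3y + 2}.

The two bases agree; hence the ideals are identical.

Yes, the ideals are equal.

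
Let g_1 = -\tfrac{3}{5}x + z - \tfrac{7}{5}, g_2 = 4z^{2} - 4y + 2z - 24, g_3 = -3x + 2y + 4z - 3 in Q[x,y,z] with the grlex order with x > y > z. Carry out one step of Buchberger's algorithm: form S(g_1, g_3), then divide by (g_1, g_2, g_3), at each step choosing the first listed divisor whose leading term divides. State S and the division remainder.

lcm(LM(g_1), LM(g_3)) = x.
S = (lcm/LT(g_1))·g_1 − (lcm/LT(g_3))·g_3 = \tfrac{2}{3}y - \tfrac{1}{3}z + \tfrac{4}{3}.
Reduce S modulo (g_1, g_2, g_3) in that order:
  leading term y: no divisor's leading term divides it; move \tfrac{2}{3}y to the remainder.
  leading term z: no divisor's leading term divides it; move -\tfrac{1}{3}z to the remainder.
  leading term 1: no divisor's leading term divides it; move \tfrac{4}{3} to the remainder.
The remainder \tfrac{2}{3}y - \tfrac{1}{3}z + \tfrac{4}{3} is nonzero, so it would be added as the next basis element.

S(g_1, g_3) = \tfrac{2}{3}y - \tfrac{1}{3}z + \tfrac{4}{3}; remainder on division = \tfrac{2}{3}y - \tfrac{1}{3}z + \tfrac{4}{3}.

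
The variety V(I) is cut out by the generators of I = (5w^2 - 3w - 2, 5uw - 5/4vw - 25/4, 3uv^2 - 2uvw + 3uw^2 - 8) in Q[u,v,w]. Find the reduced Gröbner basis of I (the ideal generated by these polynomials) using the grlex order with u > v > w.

G = {v^3 + 71/6v^2w - 15/2v^2 + 3/5vw - 44/15v + 5w - 32/3, w^2 - 3/5w - 2/5, u - 1/4v - 25/8w + 15/8}

f_1 = 5w^2 - 3w - 2, LT = w^2.
f_2 = 5uw - 5/4vw - 25/4, LT = uw.
f_3 = 3uv^2 - 2uvw + 3uw^2 - 8, LT = uv^2.

S(f_1,f_2): lcm = uw^2. S = 1/4vw^2 - 3/5uw - 2/5u + 5/4w.
  reduce S modulo (f_1, f_2, f_3):
  remainder -2/5u + 1/10v + 5/4w - 3/4 ≠ 0; add g_4 = -2/5u + 1/10v + 5/4w - 3/4 to the basis.

S(f_2,f_3): lcm = uv^2w. S = 2/3uvw^2 - uw^3 - 1/4v^3w - 5/4v^2 + 8/3w.
  reduce S modulo (f_1, f_2, f_3, g_4):
  remainder -1/4v^3w + 1/10v^2w - 71/60v^2 + 193/300vw - 3/50v + 23/12w - 1/2 ≠ 0; add g_5 = -1/4v^3w + 1/10v^2w - 71/60v^2 + 193/300vw - 3/50v + 23/12w - 1/2 to the basis.

S(f_3,g_4): lcm = uv^2. S = -2/3uvw + uw^2 + 1/4v^3 + 25/8v^2w - 15/8v^2 - 8/3.
  reduce S modulo (f_1, f_2, f_3, g_4, g_5):
  remainder 1/4v^3 + 71/24v^2w - 15/8v^2 + 3/20vw - 11/15v + 5/4w - 8/3 ≠ 0; add g_6 = 1/4v^3 + 71/24v^2w - 15/8v^2 + 3/20vw - 11/15v + 5/4w - 8/3 to the basis.

The other S-polynomials (S(f_1,f_3), S(f_1,g_4), S(f_2,g_4), S(f_1,g_5), S(f_2,g_5), S(f_3,g_5), S(g_4,g_5), S(f_1,g_6), S(f_2,g_6), S(f_3,g_6), S(g_4,g_6), S(g_5,g_6)) all reduce to 0 modulo the current basis, so we have a Gröbner basis.
Inter-reduce: drop elements whose leading term is divisible by another's, tail-reduce, and make monic.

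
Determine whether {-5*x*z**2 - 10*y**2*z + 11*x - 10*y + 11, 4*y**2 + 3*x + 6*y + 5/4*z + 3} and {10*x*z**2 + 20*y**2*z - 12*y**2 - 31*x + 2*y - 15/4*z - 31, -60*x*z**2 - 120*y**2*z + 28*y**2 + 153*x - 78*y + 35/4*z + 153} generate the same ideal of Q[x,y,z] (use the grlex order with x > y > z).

Yes, the ideals are equal.

For a fixed monomial order, each ideal has a unique reduced Gröbner basis; comparing bases decides equality.
Buchberger on the first generating set:
f_1 = -5*x*z**2 - 10*y**2*z + 11*x - 10*y + 11, LT = x*z**2.
f_2 = 4*y**2 + 3*x + 6*y + 5/4*z + 3, LT = y**2.

S(f_1,f_2): leading monomials are coprime, so the S-polynomial reduces to 0 (Buchberger's first criterion).
Every S-polynomial of the final basis reduces to 0, so we have a Gröbner basis.
Inter-reduce: drop elements whose leading term is divisible by another's, tail-reduce, and make monic.
Reduced Gröbner basis: {x*z**2 - 3/2*x*z - 3*y*z - 5/8*z**2 - 11/5*x + 2*y - 3/2*z - 11/5, y**2 + 3/4*x + 3/2*y + 5/16*z + 3/4}.

Buchberger on the second generating set:
h_1 = 10*x*z**2 + 20*y**2*z - 12*y**2 - 31*x + 2*y - 15/4*z - 31, LT = x*z**2.
h_2 = -60*x*z**2 - 120*y**2*z + 28*y**2 + 153*x - 78*y + 35/4*z + 153, LT = x*z**2.

S(h_1,h_2): lcm = x*z**2. S = -11/15*y**2 - 11/20*x - 11/10*y - 11/48*z - 11/20.
  leading term y**2: no divisor's leading term divides it; move -11/15*y**2 to the remainder.
  leading term x: no divisor's leading term divides it; move -11/20*x to the remainder.
  leading term y: no divisor's leading term divides it; move -11/10*y to the remainder.
  leading term z: no divisor's leading term divides it; move -11/48*z to the remainder.
  leading term 1: no divisor's leading term divides it; move -11/20 to the remainder.
  remainder -11/15*y**2 - 11/20*x - 11/10*y - 11/48*z - 11/20 ≠ 0; add k_3 = -11/15*y**2 - 11/20*x - 11/10*y - 11/48*z - 11/20 to the basis.

S(h_1,k_3): leading monomials are coprime, so the S-polynomial reduces to 0 (Buchberger's first criterion).
S(h_2,k_3): leading monomials are coprime, so the S-polynomial reduces to 0 (Buchberger's first criterion).
Every S-polynomial of the final basis reduces to 0, so we have a Gröbner basis.
Inter-reduce: drop elements whose leading term is divisible by another's, tail-reduce, and make monic.
Reduced Gröbner basis: {x*z**2 - 3/2*x*z - 3*y*z - 5/8*z**2 - 11/5*x + 2*y - 3/2*z - 11/5, y**2 + 3/4*x + 3/2*y + 5/16*z + 3/4}.

These coincide, so the ideals are equal.
The choice of monomial ordering does not affect the verdict — as long as both bases are computed under the same ordering, their equality decides ideal equality.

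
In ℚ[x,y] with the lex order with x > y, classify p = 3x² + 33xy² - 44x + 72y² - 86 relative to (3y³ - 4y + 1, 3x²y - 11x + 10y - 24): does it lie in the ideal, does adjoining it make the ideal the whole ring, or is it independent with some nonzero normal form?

First compute the reduced Gröbner basis of I by Buchberger's algorithm.
f_1 = 3y³ - 4y + 1, LT = y³.
f_2 = 3x²y - 11x + 10y - 24, LT = x²y.

S(f_1,f_2): lcm = x²y³. S = -4/3x²y + ⅓x² + 11/3xy² - 10/3y³ + 8y².
  leading term x²y: subtract (-4/9)·f_2 from -4/3x²y + ⅓x² + 11/3xy² - 10/3y³ + 8y² → ⅓x² + 11/3xy² - 44/9x - 10/3y³ + 8y² + 40/9y - 32/3
  leading term x²: no divisor's leading term divides it; move ⅓x² to the remainder.
  leading term xy²: no divisor's leading term divides it; move 11/3xy² to the remainder.
  leading term x: no divisor's leading term divides it; move -44/9x to the remainder.
  leading term y³: subtract (-10/9)·f_1 from -10/3y³ + 8y² + 40/9y - 32/3 → 8y² - 86/9
  leading term y²: no divisor's leading term divides it; move 8y² to the remainder.
  leading term 1: no divisor's leading term divides it; move -86/9 to the remainder.
  remainder ⅓x² + 11/3xy² - 44/9x + 8y² - 86/9 ≠ 0; add h_3 = ⅓x² + 11/3xy² - 44/9x + 8y² - 86/9 to the basis.

S(f_1,h_3): leading monomials are coprime, so the S-polynomial reduces to 0 (Buchberger's first criterion).
S(f_2,h_3): lcm = x²y. S = -11xy³ + 44/3xy - 11/3x - 24y³ + 32y - 8.
  leading term xy³: subtract (-11/3x)·f_1 from -11xy³ + 44/3xy - 11/3x - 24y³ + 32y - 8 → -24y³ + 32y - 8
  leading term y³: subtract (-8)·f_1 from -24y³ + 32y - 8 → 0
  remainder 0.

Every S-polynomial of the final basis reduces to 0, so we have a Gröbner basis.
Inter-reduce: drop elements whose leading term is divisible by another's, tail-reduce, and make monic.
Reduced Gröbner basis: {x² + 11xy² - 44/3x + 24y² - 86/3, y³ - 4/3y + ⅓}.
Label its elements g_1 = x² + 11xy² - 44/3x + 24y² - 86/3, g_2 = y³ - 4/3y + ⅓.

Reduce p = 3x² + 33xy² - 44x + 72y² - 86 modulo G:
  leading term x²: subtract (3)·g_1 from 3x² + 33xy² - 44x + 72y² - 86 → 0
  normal form = 0.
Since the normal form is 0, p ∈ I.

3x² + 33xy² - 44x + 72y² - 86 lies in I (it reduces to 0).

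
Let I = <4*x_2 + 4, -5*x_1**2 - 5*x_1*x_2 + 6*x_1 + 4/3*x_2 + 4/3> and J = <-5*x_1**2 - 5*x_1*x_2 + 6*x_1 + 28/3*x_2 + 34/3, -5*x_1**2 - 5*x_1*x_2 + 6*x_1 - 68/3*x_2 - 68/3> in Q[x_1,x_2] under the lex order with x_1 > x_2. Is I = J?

No, the ideals differ.

For a fixed monomial order, each ideal has a unique reduced Gröbner basis; comparing bases decides equality.
Buchberger on the first generating set:
f_1 = 4*x_2 + 4, LT = x_2.
f_2 = -5*x_1**2 - 5*x_1*x_2 + 6*x_1 + 4/3*x_2 + 4/3, LT = x_1**2.

The S-polynomials (S(f_1,f_2)) all reduce to 0 modulo the current basis, so we have a Gröbner basis.
Inter-reduce: drop elements whose leading term is divisible by another's, tail-reduce, and make monic.
Reduced Gröbner basis: {x_1**2 - 11/5*x_1, x_2 + 1}.

Buchberger on the second generating set:
h_1 = -5*x_1**2 - 5*x_1*x_2 + 6*x_1 + 28/3*x_2 + 34/3, LT = x_1**2.
h_2 = -5*x_1**2 - 5*x_1*x_2 + 6*x_1 - 68/3*x_2 - 68/3, LT = x_1**2.

S(h_1,h_2): lcm = x_1**2. S = -32/5*x_2 - 34/5.
  reduce S modulo (h_1, h_2):
  remainder -32/5*x_2 - 34/5 ≠ 0; add k_3 = -32/5*x_2 - 34/5 to the basis.

The other S-polynomials (S(h_1,k_3), S(h_2,k_3)) all reduce to 0 modulo the current basis, so we have a Gröbner basis.
Inter-reduce: drop elements whose leading term is divisible by another's, tail-reduce, and make monic.
Reduced Gröbner basis: {x_1**2 - 181/80*x_1 - 17/60, x_2 + 17/16}.

These differ, so the ideals are not equal.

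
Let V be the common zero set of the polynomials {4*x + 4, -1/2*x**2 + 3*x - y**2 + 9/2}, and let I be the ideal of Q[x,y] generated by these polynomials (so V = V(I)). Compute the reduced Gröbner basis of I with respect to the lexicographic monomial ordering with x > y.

G = {x + 1, y**2 - 1}

f_1 = 4*x + 4, LT = x.
f_2 = -1/2*x**2 + 3*x - y**2 + 9/2, LT = x**2.

S(f_1,f_2): lcm = x**2. S = 7*x - 2*y**2 + 9.
  leading term x: subtract (7/4)·f_1 from 7*x - 2*y**2 + 9 → -2*y**2 + 2
  leading term y**2: no divisor's leading term divides it; move -2*y**2 to the remainder.
  leading term 1: no divisor's leading term divides it; move 2 to the remainder.
  remainder -2*y**2 + 2 ≠ 0; add g_3 = -2*y**2 + 2 to the basis.

The other S-polynomials (S(f_1,g_3), S(f_2,g_3)) all reduce to 0 modulo the current basis, so we have a Gröbner basis.
Inter-reduce: drop elements whose leading term is divisible by another's, tail-reduce, and make monic.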